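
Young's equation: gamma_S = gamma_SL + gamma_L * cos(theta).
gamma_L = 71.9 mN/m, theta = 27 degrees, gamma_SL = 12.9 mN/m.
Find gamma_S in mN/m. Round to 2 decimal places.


cos(27 deg) = 0.891007
gamma_S = 12.9 + 71.9 * 0.891007
= 76.96 mN/m

76.96


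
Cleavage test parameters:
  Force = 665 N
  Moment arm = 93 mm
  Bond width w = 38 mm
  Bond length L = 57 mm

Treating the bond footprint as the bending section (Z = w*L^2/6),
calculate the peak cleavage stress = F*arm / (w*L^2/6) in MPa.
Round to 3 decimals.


M = 665 * 93 = 61845 N*mm
Z = 38 * 57^2 / 6 = 123462 / 6 mm^3
sigma = M / Z = 6 * 61845 / 123462 = 371070 / 123462
= 3.006 MPa

3.006


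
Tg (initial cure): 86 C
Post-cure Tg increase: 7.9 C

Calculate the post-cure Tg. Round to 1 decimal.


Post-cure Tg = 86 + 7.9 = 93.9 C

93.9


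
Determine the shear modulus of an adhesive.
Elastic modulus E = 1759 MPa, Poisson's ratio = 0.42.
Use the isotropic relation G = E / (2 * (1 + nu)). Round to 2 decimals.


G = 1759 / (2*(1+0.42)) = 1759 / 2.84
= 619.37 MPa

619.37


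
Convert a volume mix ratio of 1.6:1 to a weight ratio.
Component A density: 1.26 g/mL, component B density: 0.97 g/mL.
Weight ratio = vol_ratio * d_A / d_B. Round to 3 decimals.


= 1.6 * 1.26 / 0.97 = 2.078

2.078


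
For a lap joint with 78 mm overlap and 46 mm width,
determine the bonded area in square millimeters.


Area = 78 * 46 = 3588 mm^2

3588


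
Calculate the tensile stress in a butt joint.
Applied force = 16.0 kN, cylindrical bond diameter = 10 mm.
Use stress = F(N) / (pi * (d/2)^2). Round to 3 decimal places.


A = pi * 5.0^2 = 78.5398 mm^2
sigma = 16000.0 / 78.5398 = 203.718 MPa

203.718


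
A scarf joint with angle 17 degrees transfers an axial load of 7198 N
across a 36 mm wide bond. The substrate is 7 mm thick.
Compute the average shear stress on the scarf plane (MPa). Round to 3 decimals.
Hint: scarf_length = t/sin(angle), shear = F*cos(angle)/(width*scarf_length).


scarf_length = 7 / sin(17 deg) = 23.9421 mm
cos(17 deg) = 0.956305
shear stress = 7198 * 0.956305 / (36 * 23.9421)
= 7.986 MPa

7.986


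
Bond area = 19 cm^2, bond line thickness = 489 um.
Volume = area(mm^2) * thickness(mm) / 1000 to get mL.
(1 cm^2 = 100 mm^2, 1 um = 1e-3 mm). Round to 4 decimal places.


area_mm2 = 19 * 100 = 1900
blt_mm = 489 * 1e-3 = 0.489
vol_mm3 = 1900 * 0.489 = 929.1
vol_mL = 929.1 / 1000 = 0.9291 mL

0.9291


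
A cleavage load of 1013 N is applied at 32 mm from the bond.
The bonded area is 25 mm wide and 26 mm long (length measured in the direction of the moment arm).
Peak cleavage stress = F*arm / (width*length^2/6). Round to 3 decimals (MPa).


Moment = 1013 * 32 = 32416 N*mm
Section modulus = 25 * 676 / 6 = 16900 / 6 mm^3
Stress = 32416 / (16900 / 6) = 194496 / 16900
= 11.509 MPa

11.509


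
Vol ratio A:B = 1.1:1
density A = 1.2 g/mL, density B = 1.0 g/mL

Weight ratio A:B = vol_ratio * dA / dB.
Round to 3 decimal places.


Weight ratio = 1.1 * 1.2 / 1.0
= 1.320

1.320


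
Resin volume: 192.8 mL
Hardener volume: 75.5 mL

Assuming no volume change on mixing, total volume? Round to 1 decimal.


V_total = 192.8 + 75.5 = 268.3 mL

268.3


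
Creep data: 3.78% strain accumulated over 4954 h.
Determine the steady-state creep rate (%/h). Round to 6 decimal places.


Rate = 3.78 / 4954 = 0.000763 %/h

0.000763


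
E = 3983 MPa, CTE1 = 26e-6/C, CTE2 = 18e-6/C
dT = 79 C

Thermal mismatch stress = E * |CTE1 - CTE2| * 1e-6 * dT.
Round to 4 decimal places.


= 3983 * 8e-6 * 79
= 2.5173 MPa

2.5173


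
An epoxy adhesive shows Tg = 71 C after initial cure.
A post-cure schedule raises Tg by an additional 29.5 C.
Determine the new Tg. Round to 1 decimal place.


New Tg = 71 + 29.5
= 100.5 C

100.5


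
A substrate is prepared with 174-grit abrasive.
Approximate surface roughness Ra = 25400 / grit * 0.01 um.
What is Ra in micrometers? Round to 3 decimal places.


Ra = 25400 / 174 * 0.01 = 1.460 um

1.460


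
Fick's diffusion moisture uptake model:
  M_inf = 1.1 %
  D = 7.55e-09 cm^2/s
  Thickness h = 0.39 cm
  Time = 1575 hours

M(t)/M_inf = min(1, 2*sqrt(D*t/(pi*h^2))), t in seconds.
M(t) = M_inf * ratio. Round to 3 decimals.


t_sec = 1575 * 3600 = 5670000
ratio = 2*sqrt(7.55e-09*5670000/(pi*0.39^2))
= min(1, 0.598626)
= 0.598626
M(t) = 1.1 * 0.598626 = 0.658 %

0.658


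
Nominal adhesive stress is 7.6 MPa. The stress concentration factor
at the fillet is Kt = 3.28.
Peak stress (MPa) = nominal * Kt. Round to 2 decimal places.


Peak = 7.6 * 3.28 = 24.93 MPa

24.93


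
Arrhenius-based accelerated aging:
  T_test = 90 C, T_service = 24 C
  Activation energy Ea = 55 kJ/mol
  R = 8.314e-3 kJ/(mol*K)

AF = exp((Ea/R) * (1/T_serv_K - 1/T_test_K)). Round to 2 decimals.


T_test_K = 363.15, T_serv_K = 297.15
AF = exp((55/8.314e-3) * (1/297.15 - 1/363.15))
= 57.17

57.17


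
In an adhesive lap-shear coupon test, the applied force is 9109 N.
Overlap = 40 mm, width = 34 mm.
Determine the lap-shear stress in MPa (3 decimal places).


stress = F / (overlap * width)
= 9109 / (40 * 34)
= 6.698 MPa

6.698


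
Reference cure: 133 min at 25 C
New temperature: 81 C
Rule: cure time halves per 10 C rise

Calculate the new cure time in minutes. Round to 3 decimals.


factor = 2^((81-25)/10) = 48.5029
t_new = 133 / 48.5029 = 2.742 min

2.742


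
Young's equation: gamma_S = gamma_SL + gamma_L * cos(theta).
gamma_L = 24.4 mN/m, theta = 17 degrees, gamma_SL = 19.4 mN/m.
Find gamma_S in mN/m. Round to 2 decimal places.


cos(17 deg) = 0.956305
gamma_S = 19.4 + 24.4 * 0.956305
= 42.73 mN/m

42.73


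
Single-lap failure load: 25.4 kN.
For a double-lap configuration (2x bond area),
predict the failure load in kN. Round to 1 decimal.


Failure load = 25.4 * 2 = 50.8 kN

50.8


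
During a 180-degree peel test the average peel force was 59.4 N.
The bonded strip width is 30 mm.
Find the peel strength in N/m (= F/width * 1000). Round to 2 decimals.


Peel strength = F/width * 1000
= 59.4 / 30 * 1000
= 1980.00 N/m

1980.00


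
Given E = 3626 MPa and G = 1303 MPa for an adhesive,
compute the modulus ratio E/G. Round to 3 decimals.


E/G ratio = 3626 / 1303 = 2.783

2.783


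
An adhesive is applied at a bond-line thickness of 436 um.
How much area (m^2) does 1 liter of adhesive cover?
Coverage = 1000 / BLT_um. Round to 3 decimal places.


Coverage = 1000 / 436 = 2.294 m^2

2.294


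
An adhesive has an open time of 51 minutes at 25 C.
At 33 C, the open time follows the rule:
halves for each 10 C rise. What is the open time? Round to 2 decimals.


Factor = 2^((33-25)/10) = 1.7411
Open time = 51 / 1.7411 = 29.29 min

29.29


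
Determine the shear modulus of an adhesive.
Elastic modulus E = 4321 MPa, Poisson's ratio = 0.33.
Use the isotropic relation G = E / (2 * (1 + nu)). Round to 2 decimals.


G = 4321 / (2*(1+0.33)) = 4321 / 2.66
= 1624.44 MPa

1624.44


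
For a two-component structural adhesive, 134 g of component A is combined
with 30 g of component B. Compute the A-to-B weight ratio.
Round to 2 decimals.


Weight ratio A:B = 134 / 30
= 4.47

4.47


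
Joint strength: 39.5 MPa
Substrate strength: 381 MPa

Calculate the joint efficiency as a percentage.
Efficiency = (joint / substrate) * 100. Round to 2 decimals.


Efficiency = (39.5 / 381) * 100 = 10.37%

10.37


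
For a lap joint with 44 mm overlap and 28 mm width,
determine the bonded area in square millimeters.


Area = 44 * 28 = 1232 mm^2

1232


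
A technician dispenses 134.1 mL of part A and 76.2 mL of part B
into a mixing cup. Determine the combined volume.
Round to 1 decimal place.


Combined volume = 134.1 + 76.2
= 210.3 mL

210.3


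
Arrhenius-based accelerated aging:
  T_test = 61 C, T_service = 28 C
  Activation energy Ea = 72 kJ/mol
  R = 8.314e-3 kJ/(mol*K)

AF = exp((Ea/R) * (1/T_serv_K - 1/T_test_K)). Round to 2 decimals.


T_test_K = 334.15, T_serv_K = 301.15
AF = exp((72/8.314e-3) * (1/301.15 - 1/334.15))
= 17.12

17.12


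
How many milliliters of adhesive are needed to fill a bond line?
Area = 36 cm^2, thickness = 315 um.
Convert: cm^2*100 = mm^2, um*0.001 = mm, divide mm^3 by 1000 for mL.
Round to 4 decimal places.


= (36 * 100) * (315 * 0.001) / 1000
= 1.1340 mL

1.1340


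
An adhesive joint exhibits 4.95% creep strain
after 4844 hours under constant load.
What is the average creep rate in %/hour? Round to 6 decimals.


Creep rate = strain / time
= 4.95 / 4844
= 0.001022 %/h

0.001022


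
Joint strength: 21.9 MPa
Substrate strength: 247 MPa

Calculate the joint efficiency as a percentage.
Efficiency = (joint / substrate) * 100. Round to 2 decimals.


Efficiency = (21.9 / 247) * 100 = 8.87%

8.87


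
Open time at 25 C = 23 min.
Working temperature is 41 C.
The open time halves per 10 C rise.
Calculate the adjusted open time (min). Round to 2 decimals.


factor = 2^((41 - 25) / 10) = 3.0314
ot = 23 / 3.0314 = 7.59 min

7.59


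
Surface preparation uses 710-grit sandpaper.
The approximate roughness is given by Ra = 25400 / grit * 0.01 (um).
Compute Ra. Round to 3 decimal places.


Ra = 25400 / 710 * 0.01
= 254 / 710
= 0.358 um

0.358


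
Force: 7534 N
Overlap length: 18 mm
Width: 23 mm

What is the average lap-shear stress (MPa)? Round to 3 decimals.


Average shear stress = F / (overlap * width)
= 7534 / (18 * 23)
= 18.198 MPa

18.198


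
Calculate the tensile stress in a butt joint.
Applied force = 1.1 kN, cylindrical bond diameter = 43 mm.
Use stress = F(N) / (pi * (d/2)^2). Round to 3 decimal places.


A = pi * 21.5^2 = 1452.2012 mm^2
sigma = 1100.0 / 1452.2012 = 0.757 MPa

0.757


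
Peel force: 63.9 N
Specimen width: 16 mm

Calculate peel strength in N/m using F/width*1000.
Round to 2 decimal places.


Peel strength = 63.9 / 16 * 1000 = 3993.75 N/m

3993.75


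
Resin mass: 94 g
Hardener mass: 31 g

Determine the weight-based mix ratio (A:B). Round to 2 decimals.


Ratio = 94 / 31 = 3.03

3.03


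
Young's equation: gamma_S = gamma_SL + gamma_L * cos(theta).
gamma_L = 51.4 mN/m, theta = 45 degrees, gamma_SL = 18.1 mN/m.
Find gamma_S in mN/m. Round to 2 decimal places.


cos(45 deg) = 0.707107
gamma_S = 18.1 + 51.4 * 0.707107
= 54.45 mN/m

54.45


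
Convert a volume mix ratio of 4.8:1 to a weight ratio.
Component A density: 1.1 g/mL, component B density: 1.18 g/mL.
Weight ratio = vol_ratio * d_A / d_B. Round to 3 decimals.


= 4.8 * 1.1 / 1.18 = 4.475

4.475


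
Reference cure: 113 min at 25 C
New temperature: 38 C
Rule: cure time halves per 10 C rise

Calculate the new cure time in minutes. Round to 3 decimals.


factor = 2^((38-25)/10) = 2.4623
t_new = 113 / 2.4623 = 45.892 min

45.892


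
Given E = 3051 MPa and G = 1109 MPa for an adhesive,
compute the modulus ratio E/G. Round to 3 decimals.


E/G ratio = 3051 / 1109 = 2.751

2.751


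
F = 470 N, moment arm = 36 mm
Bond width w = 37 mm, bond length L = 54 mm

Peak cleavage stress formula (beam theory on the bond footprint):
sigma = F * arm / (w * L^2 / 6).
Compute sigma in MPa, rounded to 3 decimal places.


sigma = (470 * 36) / (37 * 2916 / 6)
= 16920 * 6 / 107892
= 101520 / 107892
= 0.941 MPa

0.941


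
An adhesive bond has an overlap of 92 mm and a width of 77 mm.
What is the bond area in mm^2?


Bond area = overlap * width
= 92 * 77
= 7084 mm^2

7084


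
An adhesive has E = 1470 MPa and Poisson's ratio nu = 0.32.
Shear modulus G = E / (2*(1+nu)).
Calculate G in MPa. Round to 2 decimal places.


G = 1470 / (2*(1+0.32))
= 1470 / 2.64
= 556.82 MPa

556.82


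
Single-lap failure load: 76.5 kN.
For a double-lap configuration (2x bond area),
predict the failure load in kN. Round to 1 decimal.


Failure load = 76.5 * 2 = 153.0 kN

153.0


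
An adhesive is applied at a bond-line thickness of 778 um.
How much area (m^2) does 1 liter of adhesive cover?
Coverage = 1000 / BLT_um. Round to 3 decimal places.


Coverage = 1000 / 778 = 1.285 m^2

1.285


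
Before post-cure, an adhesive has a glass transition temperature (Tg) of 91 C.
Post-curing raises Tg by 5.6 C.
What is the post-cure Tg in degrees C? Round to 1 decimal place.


Tg_post = Tg_base + delta_Tg
= 91 + 5.6
= 96.6 C

96.6


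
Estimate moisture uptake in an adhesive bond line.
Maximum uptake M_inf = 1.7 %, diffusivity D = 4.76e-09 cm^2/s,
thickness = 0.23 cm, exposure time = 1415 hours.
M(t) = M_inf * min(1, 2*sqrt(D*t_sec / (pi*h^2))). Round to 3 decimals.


Convert time: 1415 h = 5094000 s
ratio = min(1, 2*sqrt(4.76e-09*5094000/(pi*0.23^2)))
= 0.763942
M(t) = 1.7 * 0.763942 = 1.299%

1.299


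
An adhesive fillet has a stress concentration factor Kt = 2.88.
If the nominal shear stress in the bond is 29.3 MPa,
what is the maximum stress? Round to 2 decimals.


Max stress = 29.3 * 2.88 = 84.38 MPa

84.38


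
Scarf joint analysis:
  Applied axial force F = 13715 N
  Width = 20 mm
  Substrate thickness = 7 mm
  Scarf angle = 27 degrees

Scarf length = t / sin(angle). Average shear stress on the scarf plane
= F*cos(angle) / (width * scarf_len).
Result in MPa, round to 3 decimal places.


Scarf length = 7 / sin(27 deg) = 15.4188 mm
cos(27 deg) = 0.891007
Shear = 13715 * 0.891007 / (20 * 15.4188)
= 39.627 MPa

39.627


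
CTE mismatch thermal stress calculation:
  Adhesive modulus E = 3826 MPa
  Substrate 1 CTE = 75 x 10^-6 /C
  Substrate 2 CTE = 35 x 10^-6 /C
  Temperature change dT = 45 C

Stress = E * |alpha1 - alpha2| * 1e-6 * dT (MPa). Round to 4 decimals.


delta_alpha = |75 - 35| = 40 x 10^-6/C
Stress = 3826 * 40e-6 * 45
= 6.8868 MPa

6.8868


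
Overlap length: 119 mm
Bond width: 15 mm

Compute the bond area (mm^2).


Bond area = 119 * 15 = 1785 mm^2

1785


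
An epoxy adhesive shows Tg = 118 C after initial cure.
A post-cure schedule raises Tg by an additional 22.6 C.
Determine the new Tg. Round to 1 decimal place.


New Tg = 118 + 22.6
= 140.6 C

140.6


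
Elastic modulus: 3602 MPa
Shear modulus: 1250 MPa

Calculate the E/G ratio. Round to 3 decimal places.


E / G = 3602 / 1250 = 2.882

2.882


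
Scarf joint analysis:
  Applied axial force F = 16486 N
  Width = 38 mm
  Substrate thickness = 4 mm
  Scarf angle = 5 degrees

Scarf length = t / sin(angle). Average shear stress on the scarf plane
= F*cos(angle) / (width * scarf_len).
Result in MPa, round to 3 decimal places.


Scarf length = 4 / sin(5 deg) = 45.8949 mm
cos(5 deg) = 0.996195
Shear = 16486 * 0.996195 / (38 * 45.8949)
= 9.417 MPa

9.417


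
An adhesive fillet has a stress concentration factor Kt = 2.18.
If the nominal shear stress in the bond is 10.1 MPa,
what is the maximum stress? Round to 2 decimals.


Max stress = 10.1 * 2.18 = 22.02 MPa

22.02


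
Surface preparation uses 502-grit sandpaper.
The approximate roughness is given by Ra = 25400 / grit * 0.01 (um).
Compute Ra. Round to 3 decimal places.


Ra = 25400 / 502 * 0.01
= 254 / 502
= 0.506 um

0.506


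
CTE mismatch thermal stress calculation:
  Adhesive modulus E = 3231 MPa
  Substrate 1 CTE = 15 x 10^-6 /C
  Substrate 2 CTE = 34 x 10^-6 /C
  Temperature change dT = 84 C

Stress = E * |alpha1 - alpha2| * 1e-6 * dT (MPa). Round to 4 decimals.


delta_alpha = |15 - 34| = 19 x 10^-6/C
Stress = 3231 * 19e-6 * 84
= 5.1567 MPa

5.1567


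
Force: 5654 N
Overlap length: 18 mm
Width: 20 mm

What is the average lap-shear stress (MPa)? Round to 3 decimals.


Average shear stress = F / (overlap * width)
= 5654 / (18 * 20)
= 15.706 MPa

15.706


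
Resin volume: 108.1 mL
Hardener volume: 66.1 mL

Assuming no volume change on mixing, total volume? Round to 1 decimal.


V_total = 108.1 + 66.1 = 174.2 mL

174.2


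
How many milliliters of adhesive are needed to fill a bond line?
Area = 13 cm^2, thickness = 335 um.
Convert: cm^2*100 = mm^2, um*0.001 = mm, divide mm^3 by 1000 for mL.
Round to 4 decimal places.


= (13 * 100) * (335 * 0.001) / 1000
= 0.4355 mL

0.4355


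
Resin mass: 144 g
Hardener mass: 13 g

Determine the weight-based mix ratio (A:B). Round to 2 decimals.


Ratio = 144 / 13 = 11.08

11.08


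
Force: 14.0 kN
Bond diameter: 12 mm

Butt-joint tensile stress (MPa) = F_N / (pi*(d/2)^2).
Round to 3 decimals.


F_N = 14.0 * 1000 = 14000.0 N
A = pi*(6.0)^2 = 113.0973 mm^2
stress = 14000.0 / 113.0973 = 123.787 MPa

123.787


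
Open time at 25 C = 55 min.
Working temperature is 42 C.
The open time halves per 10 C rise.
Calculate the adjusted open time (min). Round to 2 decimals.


factor = 2^((42 - 25) / 10) = 3.2490
ot = 55 / 3.2490 = 16.93 min

16.93


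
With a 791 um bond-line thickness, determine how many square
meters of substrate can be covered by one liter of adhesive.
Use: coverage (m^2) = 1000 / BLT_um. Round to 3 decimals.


Coverage = 1000 / 791 = 1.264 m^2

1.264


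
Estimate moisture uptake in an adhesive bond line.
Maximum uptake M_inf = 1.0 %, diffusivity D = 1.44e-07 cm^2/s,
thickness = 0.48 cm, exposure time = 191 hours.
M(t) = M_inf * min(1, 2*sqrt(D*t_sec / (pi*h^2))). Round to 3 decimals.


Convert time: 191 h = 687600 s
ratio = min(1, 2*sqrt(1.44e-07*687600/(pi*0.48^2)))
= 0.739713
M(t) = 1.0 * 0.739713 = 0.740%

0.740


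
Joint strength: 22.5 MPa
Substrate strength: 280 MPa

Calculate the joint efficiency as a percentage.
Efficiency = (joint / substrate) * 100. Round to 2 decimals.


Efficiency = (22.5 / 280) * 100 = 8.04%

8.04


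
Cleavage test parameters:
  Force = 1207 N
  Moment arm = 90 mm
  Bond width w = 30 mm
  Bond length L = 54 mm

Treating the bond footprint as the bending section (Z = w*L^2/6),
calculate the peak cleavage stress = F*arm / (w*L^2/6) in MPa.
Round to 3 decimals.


M = 1207 * 90 = 108630 N*mm
Z = 30 * 54^2 / 6 = 87480 / 6 mm^3
sigma = M / Z = 6 * 108630 / 87480 = 651780 / 87480
= 7.451 MPa

7.451


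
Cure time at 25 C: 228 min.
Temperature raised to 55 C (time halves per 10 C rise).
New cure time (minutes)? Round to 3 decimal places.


Acceleration factor = 2^(30/10) = 8.0000
New time = 228 / 8.0000 = 28.500 min

28.500


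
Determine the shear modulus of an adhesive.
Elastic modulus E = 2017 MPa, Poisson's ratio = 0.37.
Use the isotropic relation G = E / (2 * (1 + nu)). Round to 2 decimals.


G = 2017 / (2*(1+0.37)) = 2017 / 2.74
= 736.13 MPa

736.13


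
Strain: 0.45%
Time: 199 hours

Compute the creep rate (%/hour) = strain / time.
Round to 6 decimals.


Creep rate = 0.45 / 199
= 0.002261 %/h

0.002261


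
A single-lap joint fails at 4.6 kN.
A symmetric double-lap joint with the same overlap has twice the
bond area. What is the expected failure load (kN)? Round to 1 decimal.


Double-lap load = 2 * 4.6 = 9.2 kN

9.2


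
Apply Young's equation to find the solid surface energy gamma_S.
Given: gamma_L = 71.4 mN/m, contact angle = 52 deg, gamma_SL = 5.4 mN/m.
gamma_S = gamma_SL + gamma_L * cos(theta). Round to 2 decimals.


theta_rad = 52 * pi/180 = 0.907571
gamma_S = 5.4 + 71.4 * cos(0.907571)
= 49.36 mN/m

49.36


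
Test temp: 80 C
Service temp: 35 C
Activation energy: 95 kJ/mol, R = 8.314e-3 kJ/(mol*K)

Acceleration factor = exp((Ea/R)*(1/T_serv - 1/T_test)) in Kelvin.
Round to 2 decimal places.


AF = exp((95/0.008314)*(1/308.15 - 1/353.15))
= 112.73

112.73


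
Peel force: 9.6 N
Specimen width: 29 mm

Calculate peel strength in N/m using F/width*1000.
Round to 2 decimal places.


Peel strength = 9.6 / 29 * 1000 = 331.03 N/m

331.03


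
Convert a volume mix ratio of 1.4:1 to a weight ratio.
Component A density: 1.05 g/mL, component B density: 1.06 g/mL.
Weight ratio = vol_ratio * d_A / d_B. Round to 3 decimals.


= 1.4 * 1.05 / 1.06 = 1.387

1.387


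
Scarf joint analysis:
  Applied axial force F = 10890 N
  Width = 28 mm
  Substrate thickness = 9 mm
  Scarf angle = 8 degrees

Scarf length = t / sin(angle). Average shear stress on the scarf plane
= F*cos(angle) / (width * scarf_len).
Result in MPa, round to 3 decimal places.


Scarf length = 9 / sin(8 deg) = 64.6677 mm
cos(8 deg) = 0.990268
Shear = 10890 * 0.990268 / (28 * 64.6677)
= 5.956 MPa

5.956


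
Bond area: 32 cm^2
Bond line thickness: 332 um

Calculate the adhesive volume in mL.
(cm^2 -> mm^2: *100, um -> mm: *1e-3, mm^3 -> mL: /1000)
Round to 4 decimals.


V = 32*100 * 332*1e-3 / 1000
= 1.0624 mL

1.0624


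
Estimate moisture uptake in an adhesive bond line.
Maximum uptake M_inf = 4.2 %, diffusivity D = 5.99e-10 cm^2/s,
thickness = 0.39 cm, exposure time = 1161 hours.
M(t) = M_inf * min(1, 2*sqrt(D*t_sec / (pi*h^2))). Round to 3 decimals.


Convert time: 1161 h = 4179600 s
ratio = min(1, 2*sqrt(5.99e-10*4179600/(pi*0.39^2)))
= 0.144768
M(t) = 4.2 * 0.144768 = 0.608%

0.608


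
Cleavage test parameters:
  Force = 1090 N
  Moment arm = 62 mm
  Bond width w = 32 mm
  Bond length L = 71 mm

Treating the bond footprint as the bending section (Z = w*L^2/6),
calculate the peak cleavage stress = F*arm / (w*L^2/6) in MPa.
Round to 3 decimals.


M = 1090 * 62 = 67580 N*mm
Z = 32 * 71^2 / 6 = 161312 / 6 mm^3
sigma = M / Z = 6 * 67580 / 161312 = 405480 / 161312
= 2.514 MPa

2.514


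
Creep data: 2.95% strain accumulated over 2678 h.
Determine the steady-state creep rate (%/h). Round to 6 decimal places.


Rate = 2.95 / 2678 = 0.001102 %/h

0.001102


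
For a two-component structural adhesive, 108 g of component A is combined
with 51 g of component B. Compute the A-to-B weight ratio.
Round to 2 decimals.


Weight ratio A:B = 108 / 51
= 2.12

2.12


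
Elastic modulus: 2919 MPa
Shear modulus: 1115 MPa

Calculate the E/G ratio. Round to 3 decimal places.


E / G = 2919 / 1115 = 2.618

2.618


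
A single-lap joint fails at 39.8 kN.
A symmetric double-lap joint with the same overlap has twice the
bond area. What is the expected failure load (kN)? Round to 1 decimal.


Double-lap load = 2 * 39.8 = 79.6 kN

79.6


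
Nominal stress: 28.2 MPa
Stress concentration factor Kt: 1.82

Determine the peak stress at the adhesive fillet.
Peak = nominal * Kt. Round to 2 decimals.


Peak stress = 28.2 * 1.82
= 51.32 MPa

51.32


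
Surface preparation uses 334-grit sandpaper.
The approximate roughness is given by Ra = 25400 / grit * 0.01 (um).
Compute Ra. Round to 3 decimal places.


Ra = 25400 / 334 * 0.01
= 254 / 334
= 0.760 um

0.760


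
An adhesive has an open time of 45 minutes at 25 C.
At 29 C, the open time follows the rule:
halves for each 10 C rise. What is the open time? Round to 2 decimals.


Factor = 2^((29-25)/10) = 1.3195
Open time = 45 / 1.3195 = 34.10 min

34.10


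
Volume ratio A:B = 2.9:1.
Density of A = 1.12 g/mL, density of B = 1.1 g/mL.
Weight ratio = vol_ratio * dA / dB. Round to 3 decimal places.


Wt ratio = 2.9 * 1.12 / 1.1
= 2.953

2.953


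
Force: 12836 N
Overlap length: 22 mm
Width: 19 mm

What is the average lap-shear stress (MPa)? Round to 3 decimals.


Average shear stress = F / (overlap * width)
= 12836 / (22 * 19)
= 30.708 MPa

30.708


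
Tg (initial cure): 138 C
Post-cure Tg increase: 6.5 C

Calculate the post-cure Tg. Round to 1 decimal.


Post-cure Tg = 138 + 6.5 = 144.5 C

144.5


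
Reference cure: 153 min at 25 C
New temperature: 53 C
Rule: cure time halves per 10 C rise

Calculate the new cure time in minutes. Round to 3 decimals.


factor = 2^((53-25)/10) = 6.9644
t_new = 153 / 6.9644 = 21.969 min

21.969


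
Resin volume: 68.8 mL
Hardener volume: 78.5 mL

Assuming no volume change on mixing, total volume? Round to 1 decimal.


V_total = 68.8 + 78.5 = 147.3 mL

147.3


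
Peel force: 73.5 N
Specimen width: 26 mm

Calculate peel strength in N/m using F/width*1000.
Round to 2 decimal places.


Peel strength = 73.5 / 26 * 1000 = 2826.92 N/m

2826.92


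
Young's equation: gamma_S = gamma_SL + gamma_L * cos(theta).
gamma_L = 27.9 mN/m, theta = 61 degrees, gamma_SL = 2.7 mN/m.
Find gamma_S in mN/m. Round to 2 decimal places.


cos(61 deg) = 0.484810
gamma_S = 2.7 + 27.9 * 0.484810
= 16.23 mN/m

16.23


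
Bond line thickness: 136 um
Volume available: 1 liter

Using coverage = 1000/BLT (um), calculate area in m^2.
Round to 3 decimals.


1 L = 1e6 mm^3, thickness = 136 um = 0.136 mm
Area = 1e6 / 0.136 mm^2 = (1e6 / 0.136) / 1e6 m^2 = 1000 / 136 m^2
= 7.353 m^2

7.353


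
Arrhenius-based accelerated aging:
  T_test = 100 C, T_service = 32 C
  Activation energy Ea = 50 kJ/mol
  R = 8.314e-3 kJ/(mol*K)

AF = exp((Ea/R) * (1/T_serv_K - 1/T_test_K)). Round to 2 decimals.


T_test_K = 373.15, T_serv_K = 305.15
AF = exp((50/8.314e-3) * (1/305.15 - 1/373.15))
= 36.29

36.29


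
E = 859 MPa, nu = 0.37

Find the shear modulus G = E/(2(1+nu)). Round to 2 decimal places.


G = 859 / (2 * 1.37)
= 313.50 MPa

313.50


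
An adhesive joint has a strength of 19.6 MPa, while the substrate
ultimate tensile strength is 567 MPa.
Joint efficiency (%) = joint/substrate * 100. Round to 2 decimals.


Efficiency = 19.6 / 567 * 100
= 3.46%

3.46


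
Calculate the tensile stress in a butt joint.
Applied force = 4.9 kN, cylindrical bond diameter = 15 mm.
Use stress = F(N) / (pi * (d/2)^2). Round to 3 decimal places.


A = pi * 7.5^2 = 176.7146 mm^2
sigma = 4900.0 / 176.7146 = 27.728 MPa

27.728


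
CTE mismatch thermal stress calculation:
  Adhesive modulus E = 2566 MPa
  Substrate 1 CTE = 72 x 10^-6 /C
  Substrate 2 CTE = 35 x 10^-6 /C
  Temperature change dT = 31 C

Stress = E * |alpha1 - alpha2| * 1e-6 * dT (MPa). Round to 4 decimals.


delta_alpha = |72 - 35| = 37 x 10^-6/C
Stress = 2566 * 37e-6 * 31
= 2.9432 MPa

2.9432


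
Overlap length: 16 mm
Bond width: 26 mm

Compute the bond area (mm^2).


Bond area = 16 * 26 = 416 mm^2

416


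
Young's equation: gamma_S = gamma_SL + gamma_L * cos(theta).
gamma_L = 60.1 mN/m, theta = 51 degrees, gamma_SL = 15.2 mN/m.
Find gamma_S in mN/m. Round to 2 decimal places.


cos(51 deg) = 0.629320
gamma_S = 15.2 + 60.1 * 0.629320
= 53.02 mN/m

53.02


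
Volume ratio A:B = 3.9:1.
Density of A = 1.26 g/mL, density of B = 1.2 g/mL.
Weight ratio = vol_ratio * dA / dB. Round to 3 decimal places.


Wt ratio = 3.9 * 1.26 / 1.2
= 4.095

4.095


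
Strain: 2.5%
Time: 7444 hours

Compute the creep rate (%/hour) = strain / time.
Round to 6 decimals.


Creep rate = 2.5 / 7444
= 0.000336 %/h

0.000336


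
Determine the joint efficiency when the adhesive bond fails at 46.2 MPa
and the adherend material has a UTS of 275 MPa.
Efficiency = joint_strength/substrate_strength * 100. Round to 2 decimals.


Joint efficiency = 46.2 / 275 * 100
= 16.80%

16.80


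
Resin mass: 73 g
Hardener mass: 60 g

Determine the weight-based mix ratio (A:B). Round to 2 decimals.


Ratio = 73 / 60 = 1.22

1.22


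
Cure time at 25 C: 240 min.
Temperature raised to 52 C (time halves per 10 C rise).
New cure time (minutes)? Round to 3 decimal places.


Acceleration factor = 2^(27/10) = 6.4980
New time = 240 / 6.4980 = 36.934 min

36.934


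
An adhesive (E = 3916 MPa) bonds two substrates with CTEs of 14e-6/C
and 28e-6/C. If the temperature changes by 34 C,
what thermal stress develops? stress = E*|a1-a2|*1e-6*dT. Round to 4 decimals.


Stress = 3916 * |14 - 28| * 1e-6 * 34
= 1.8640 MPa

1.8640


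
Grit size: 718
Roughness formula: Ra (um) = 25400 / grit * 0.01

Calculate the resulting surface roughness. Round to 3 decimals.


Ra = 25400 / 718 * 0.01
= 0.354 um

0.354


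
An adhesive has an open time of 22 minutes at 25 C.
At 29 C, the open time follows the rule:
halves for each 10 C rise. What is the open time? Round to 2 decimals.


Factor = 2^((29-25)/10) = 1.3195
Open time = 22 / 1.3195 = 16.67 min

16.67


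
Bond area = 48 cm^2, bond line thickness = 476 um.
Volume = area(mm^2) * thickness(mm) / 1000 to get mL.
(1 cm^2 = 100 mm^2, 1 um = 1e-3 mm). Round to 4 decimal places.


area_mm2 = 48 * 100 = 4800
blt_mm = 476 * 1e-3 = 0.476
vol_mm3 = 4800 * 0.476 = 2284.8
vol_mL = 2284.8 / 1000 = 2.2848 mL

2.2848


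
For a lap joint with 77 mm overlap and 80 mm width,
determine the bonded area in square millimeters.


Area = 77 * 80 = 6160 mm^2

6160


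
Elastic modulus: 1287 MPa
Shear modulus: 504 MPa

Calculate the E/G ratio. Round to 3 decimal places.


E / G = 1287 / 504 = 2.554

2.554


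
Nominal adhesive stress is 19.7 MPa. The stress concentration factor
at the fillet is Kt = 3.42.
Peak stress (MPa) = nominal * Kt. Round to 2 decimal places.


Peak = 19.7 * 3.42 = 67.37 MPa

67.37


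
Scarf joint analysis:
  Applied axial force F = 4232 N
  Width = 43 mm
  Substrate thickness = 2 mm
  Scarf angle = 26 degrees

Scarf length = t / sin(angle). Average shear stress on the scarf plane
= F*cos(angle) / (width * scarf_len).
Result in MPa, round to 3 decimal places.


Scarf length = 2 / sin(26 deg) = 4.5623 mm
cos(26 deg) = 0.898794
Shear = 4232 * 0.898794 / (43 * 4.5623)
= 19.389 MPa

19.389


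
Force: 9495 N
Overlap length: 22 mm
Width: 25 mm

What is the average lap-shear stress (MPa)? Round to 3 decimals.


Average shear stress = F / (overlap * width)
= 9495 / (22 * 25)
= 17.264 MPa

17.264


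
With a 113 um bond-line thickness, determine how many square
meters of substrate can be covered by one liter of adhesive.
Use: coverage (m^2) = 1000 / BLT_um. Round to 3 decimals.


Coverage = 1000 / 113 = 8.850 m^2

8.850


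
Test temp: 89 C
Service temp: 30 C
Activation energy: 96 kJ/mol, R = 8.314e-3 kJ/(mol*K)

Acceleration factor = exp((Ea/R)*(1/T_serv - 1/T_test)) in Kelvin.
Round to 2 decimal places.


AF = exp((96/0.008314)*(1/303.15 - 1/362.15))
= 495.40

495.40


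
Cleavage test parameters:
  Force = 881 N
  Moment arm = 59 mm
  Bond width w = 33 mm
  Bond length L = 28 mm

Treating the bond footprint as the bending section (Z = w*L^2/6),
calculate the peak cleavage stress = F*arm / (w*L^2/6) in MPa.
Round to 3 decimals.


M = 881 * 59 = 51979 N*mm
Z = 33 * 28^2 / 6 = 25872 / 6 mm^3
sigma = M / Z = 6 * 51979 / 25872 = 311874 / 25872
= 12.054 MPa

12.054


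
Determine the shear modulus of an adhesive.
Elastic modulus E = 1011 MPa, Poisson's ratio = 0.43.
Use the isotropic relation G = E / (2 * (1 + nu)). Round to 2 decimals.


G = 1011 / (2*(1+0.43)) = 1011 / 2.86
= 353.50 MPa

353.50


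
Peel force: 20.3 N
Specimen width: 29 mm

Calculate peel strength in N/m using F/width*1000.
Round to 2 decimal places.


Peel strength = 20.3 / 29 * 1000 = 700.00 N/m

700.00


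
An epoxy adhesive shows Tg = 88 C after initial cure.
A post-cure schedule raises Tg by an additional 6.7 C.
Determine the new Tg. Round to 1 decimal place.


New Tg = 88 + 6.7
= 94.7 C

94.7


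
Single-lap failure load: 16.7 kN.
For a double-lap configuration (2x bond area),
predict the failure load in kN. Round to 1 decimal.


Failure load = 16.7 * 2 = 33.4 kN

33.4


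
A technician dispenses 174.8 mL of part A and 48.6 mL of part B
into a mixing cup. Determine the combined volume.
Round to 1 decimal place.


Combined volume = 174.8 + 48.6
= 223.4 mL

223.4


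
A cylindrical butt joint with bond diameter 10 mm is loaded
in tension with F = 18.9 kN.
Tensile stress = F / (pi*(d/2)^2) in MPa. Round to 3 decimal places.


Area = pi * (10/2)^2 = 78.5398 mm^2
Stress = 18.9*1000 / 78.5398
= 240.642 MPa

240.642


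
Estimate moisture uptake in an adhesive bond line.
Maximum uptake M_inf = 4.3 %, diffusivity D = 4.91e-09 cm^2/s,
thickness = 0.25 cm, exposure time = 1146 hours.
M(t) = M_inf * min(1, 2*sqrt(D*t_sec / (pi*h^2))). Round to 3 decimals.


Convert time: 1146 h = 4125600 s
ratio = min(1, 2*sqrt(4.91e-09*4125600/(pi*0.25^2)))
= 0.642391
M(t) = 4.3 * 0.642391 = 2.762%

2.762


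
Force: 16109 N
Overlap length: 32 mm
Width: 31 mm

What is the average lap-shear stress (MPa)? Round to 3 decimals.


Average shear stress = F / (overlap * width)
= 16109 / (32 * 31)
= 16.239 MPa

16.239


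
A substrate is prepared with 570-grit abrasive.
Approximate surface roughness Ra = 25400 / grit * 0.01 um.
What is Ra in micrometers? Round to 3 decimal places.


Ra = 25400 / 570 * 0.01 = 0.446 um

0.446


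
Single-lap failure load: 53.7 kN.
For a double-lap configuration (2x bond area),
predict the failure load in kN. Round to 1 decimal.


Failure load = 53.7 * 2 = 107.4 kN

107.4


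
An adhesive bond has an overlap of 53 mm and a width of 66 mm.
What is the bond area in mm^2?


Bond area = overlap * width
= 53 * 66
= 3498 mm^2

3498


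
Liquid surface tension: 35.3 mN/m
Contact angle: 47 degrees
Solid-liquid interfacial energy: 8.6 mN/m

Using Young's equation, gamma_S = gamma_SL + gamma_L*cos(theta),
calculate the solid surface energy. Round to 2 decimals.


gamma_S = 8.6 + 35.3 * cos(47)
= 32.67 mN/m

32.67


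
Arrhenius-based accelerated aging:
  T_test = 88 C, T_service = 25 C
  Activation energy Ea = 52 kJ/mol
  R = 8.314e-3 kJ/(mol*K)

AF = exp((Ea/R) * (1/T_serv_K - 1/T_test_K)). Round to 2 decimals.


T_test_K = 361.15, T_serv_K = 298.15
AF = exp((52/8.314e-3) * (1/298.15 - 1/361.15))
= 38.84

38.84


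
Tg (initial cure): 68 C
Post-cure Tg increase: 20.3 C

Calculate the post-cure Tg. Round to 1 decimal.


Post-cure Tg = 68 + 20.3 = 88.3 C

88.3


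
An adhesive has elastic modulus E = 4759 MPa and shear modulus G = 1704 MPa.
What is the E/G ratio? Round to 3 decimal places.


E/G = 4759 / 1704 = 2.793

2.793


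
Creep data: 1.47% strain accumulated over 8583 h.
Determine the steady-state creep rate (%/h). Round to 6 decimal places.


Rate = 1.47 / 8583 = 0.000171 %/h

0.000171


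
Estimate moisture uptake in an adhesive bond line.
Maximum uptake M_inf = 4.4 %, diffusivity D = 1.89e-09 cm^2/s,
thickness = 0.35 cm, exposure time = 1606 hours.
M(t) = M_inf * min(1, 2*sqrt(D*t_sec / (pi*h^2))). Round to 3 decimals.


Convert time: 1606 h = 5781600 s
ratio = min(1, 2*sqrt(1.89e-09*5781600/(pi*0.35^2)))
= 0.337009
M(t) = 4.4 * 0.337009 = 1.483%

1.483


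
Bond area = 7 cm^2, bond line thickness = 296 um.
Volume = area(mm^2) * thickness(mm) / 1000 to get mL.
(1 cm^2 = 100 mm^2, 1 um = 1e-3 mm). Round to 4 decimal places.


area_mm2 = 7 * 100 = 700
blt_mm = 296 * 1e-3 = 0.296
vol_mm3 = 700 * 0.296 = 207.2
vol_mL = 207.2 / 1000 = 0.2072 mL

0.2072


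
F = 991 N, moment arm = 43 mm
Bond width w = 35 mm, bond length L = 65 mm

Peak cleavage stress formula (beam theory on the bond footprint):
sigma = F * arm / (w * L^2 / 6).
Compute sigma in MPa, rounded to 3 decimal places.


sigma = (991 * 43) / (35 * 4225 / 6)
= 42613 * 6 / 147875
= 255678 / 147875
= 1.729 MPa

1.729


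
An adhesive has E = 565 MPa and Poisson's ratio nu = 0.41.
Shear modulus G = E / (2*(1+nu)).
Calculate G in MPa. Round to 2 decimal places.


G = 565 / (2*(1+0.41))
= 565 / 2.82
= 200.35 MPa

200.35


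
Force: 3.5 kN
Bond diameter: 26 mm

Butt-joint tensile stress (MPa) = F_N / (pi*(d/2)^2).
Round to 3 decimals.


F_N = 3.5 * 1000 = 3500.0 N
A = pi*(13.0)^2 = 530.9292 mm^2
stress = 3500.0 / 530.9292 = 6.592 MPa

6.592


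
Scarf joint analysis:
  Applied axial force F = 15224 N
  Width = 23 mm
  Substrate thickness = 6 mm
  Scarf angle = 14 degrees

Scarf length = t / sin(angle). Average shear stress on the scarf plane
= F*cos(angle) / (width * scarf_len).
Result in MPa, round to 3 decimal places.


Scarf length = 6 / sin(14 deg) = 24.8014 mm
cos(14 deg) = 0.970296
Shear = 15224 * 0.970296 / (23 * 24.8014)
= 25.896 MPa

25.896


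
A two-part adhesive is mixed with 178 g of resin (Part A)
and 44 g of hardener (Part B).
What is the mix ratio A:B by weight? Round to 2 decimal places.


Mix ratio = mass_A / mass_B
= 178 / 44
= 4.05

4.05


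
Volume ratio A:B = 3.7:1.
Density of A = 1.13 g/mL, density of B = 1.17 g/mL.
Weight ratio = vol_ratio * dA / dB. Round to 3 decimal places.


Wt ratio = 3.7 * 1.13 / 1.17
= 3.574

3.574


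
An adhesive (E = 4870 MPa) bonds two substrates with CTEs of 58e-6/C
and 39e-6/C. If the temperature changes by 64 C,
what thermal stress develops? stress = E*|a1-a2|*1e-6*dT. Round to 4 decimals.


Stress = 4870 * |58 - 39| * 1e-6 * 64
= 5.9219 MPa

5.9219


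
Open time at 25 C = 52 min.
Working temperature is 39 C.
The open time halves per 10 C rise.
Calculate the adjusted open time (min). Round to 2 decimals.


factor = 2^((39 - 25) / 10) = 2.6390
ot = 52 / 2.6390 = 19.70 min

19.70


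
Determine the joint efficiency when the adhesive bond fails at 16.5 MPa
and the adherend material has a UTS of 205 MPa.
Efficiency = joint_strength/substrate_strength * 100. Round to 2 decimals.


Joint efficiency = 16.5 / 205 * 100
= 8.05%

8.05


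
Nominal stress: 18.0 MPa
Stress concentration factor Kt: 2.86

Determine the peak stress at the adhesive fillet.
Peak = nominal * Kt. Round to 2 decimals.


Peak stress = 18.0 * 2.86
= 51.48 MPa

51.48


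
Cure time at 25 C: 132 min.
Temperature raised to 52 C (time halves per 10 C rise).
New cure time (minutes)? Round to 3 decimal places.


Acceleration factor = 2^(27/10) = 6.4980
New time = 132 / 6.4980 = 20.314 min

20.314


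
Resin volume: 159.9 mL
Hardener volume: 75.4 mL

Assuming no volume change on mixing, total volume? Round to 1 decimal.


V_total = 159.9 + 75.4 = 235.3 mL

235.3


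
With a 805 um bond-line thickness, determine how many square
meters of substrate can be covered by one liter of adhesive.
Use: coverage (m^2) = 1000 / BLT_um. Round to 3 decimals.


Coverage = 1000 / 805 = 1.242 m^2

1.242


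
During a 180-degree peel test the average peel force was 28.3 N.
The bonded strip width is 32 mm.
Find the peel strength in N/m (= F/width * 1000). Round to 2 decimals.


Peel strength = F/width * 1000
= 28.3 / 32 * 1000
= 884.38 N/m

884.38


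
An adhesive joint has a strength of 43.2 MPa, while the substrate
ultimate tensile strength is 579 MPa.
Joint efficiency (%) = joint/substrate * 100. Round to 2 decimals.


Efficiency = 43.2 / 579 * 100
= 7.46%

7.46


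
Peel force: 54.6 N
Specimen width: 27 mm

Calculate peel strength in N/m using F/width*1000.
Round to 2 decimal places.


Peel strength = 54.6 / 27 * 1000 = 2022.22 N/m

2022.22


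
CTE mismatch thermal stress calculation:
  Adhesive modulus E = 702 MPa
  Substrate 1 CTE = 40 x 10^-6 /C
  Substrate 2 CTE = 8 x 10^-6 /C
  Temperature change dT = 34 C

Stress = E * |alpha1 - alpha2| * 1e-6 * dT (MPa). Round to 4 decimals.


delta_alpha = |40 - 8| = 32 x 10^-6/C
Stress = 702 * 32e-6 * 34
= 0.7638 MPa

0.7638


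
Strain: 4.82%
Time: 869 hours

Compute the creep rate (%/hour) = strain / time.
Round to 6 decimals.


Creep rate = 4.82 / 869
= 0.005547 %/h

0.005547


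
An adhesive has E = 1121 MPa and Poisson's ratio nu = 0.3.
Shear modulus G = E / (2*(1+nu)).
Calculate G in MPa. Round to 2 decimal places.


G = 1121 / (2*(1+0.3))
= 1121 / 2.60
= 431.15 MPa

431.15


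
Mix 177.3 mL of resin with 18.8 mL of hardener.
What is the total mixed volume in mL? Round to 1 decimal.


Total = 177.3 + 18.8 = 196.1 mL

196.1


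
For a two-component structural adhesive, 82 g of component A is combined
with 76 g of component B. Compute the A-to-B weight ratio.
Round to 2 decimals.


Weight ratio A:B = 82 / 76
= 1.08

1.08


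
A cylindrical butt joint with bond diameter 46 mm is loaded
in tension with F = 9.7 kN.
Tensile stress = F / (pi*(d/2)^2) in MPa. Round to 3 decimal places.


Area = pi * (46/2)^2 = 1661.9025 mm^2
Stress = 9.7*1000 / 1661.9025
= 5.837 MPa

5.837


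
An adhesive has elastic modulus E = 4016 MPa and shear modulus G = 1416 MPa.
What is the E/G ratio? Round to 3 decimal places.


E/G = 4016 / 1416 = 2.836

2.836


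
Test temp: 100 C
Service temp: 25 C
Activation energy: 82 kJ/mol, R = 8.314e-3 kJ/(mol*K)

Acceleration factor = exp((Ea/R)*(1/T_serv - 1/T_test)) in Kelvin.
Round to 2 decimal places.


AF = exp((82/0.008314)*(1/298.15 - 1/373.15))
= 771.90

771.90
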